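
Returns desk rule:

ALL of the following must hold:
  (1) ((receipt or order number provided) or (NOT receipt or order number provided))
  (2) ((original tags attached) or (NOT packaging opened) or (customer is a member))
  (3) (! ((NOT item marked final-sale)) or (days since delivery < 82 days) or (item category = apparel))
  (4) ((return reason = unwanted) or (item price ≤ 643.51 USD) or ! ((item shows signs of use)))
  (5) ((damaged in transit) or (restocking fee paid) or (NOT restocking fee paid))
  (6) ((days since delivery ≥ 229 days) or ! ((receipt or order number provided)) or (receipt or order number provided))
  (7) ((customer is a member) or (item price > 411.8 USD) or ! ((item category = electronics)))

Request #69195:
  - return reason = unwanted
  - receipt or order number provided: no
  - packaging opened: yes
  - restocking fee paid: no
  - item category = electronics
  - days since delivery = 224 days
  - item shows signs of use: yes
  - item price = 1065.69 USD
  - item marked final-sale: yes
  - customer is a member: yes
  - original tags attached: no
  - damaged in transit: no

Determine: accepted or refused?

Atomic conditions:
  receipt or order number provided: no → false
  NOT receipt or order number provided: no → true
  original tags attached: no → false
  NOT packaging opened: yes → false
  customer is a member: yes → true
  NOT item marked final-sale: yes → false
  days since delivery < 82 days: 224 < 82 is false
  item category = apparel: electronics == apparel is false
  return reason = unwanted: unwanted == unwanted is true
  item price ≤ 643.51 USD: 1065.69 ≤ 643.51 is false
  item shows signs of use: yes → true
  damaged in transit: no → false
  restocking fee paid: no → false
  NOT restocking fee paid: no → true
  days since delivery ≥ 229 days: 224 ≥ 229 is false
  item price > 411.8 USD: 1065.69 > 411.8 is true
  item category = electronics: electronics == electronics is true
Combine:
[1] false OR true = true
[2] false OR false OR true = true
[3.1] NOT false = true
[3] true OR false OR false = true
[4.3] NOT true = false
[4] true OR false OR false = true
[5] false OR false OR true = true
[6.2] NOT false = true
[6] false OR true OR false = true
[7.3] NOT true = false
[7] true OR true OR false = true
[root] true AND true AND true AND true AND true AND true AND true = true
Overall: true → accepted

Accepted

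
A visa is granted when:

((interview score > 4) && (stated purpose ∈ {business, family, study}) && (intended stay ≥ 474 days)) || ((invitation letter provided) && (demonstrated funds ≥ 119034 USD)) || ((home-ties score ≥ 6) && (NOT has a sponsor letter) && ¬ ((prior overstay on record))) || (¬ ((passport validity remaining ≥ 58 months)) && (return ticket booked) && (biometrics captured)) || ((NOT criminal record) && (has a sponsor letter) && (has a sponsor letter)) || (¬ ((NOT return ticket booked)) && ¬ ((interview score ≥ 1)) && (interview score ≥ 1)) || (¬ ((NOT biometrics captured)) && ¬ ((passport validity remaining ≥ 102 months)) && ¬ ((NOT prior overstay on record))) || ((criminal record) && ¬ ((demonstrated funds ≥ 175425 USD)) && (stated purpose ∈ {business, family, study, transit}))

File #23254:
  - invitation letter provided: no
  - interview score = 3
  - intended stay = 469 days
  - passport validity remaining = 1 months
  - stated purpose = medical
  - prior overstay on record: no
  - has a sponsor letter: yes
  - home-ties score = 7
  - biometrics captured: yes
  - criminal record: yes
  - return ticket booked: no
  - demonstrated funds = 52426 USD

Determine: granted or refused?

Atomic conditions:
  interview score > 4: 3 > 4 is false
  stated purpose ∈ {business, family, study}: medical is not in the set → false
  intended stay ≥ 474 days: 469 ≥ 474 is false
  invitation letter provided: no → false
  demonstrated funds ≥ 119034 USD: 52426 ≥ 119034 is false
  home-ties score ≥ 6: 7 ≥ 6 is true
  NOT has a sponsor letter: yes → false
  prior overstay on record: no → false
  passport validity remaining ≥ 58 months: 1 ≥ 58 is false
  return ticket booked: no → false
  biometrics captured: yes → true
  NOT criminal record: yes → false
  has a sponsor letter: yes → true
  NOT return ticket booked: no → true
  interview score ≥ 1: 3 ≥ 1 is true
  NOT biometrics captured: yes → false
  passport validity remaining ≥ 102 months: 1 ≥ 102 is false
  NOT prior overstay on record: no → true
  criminal record: yes → true
  demonstrated funds ≥ 175425 USD: 52426 ≥ 175425 is false
  stated purpose ∈ {business, family, study, transit}: medical is not in the set → false
Combine:
[1] false AND false AND false = false
[2] false AND false = false
[3.3] NOT false = true
[3] true AND false AND true = false
[4.1] NOT false = true
[4] true AND false AND true = false
[5] false AND true AND true = false
[6.1] NOT true = false
[6.2] NOT true = false
[6] false AND false AND true = false
[7.1] NOT false = true
[7.2] NOT false = true
[7.3] NOT true = false
[7] true AND true AND false = false
[8.2] NOT false = true
[8] true AND true AND false = false
[root] false OR false OR false OR false OR false OR false OR false OR false = false
Overall: false → refused

Refused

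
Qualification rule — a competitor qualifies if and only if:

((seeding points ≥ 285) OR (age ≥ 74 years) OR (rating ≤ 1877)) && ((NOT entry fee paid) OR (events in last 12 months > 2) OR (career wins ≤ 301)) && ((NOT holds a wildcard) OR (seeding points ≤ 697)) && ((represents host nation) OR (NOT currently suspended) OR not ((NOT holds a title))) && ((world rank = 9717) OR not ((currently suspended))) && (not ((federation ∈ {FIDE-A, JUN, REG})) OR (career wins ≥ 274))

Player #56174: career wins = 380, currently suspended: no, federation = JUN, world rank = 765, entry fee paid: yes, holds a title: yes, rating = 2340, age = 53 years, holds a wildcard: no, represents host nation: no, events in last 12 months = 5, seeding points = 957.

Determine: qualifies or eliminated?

Atomic conditions:
  seeding points ≥ 285: 957 ≥ 285 is true
  age ≥ 74 years: 53 ≥ 74 is false
  rating ≤ 1877: 2340 ≤ 1877 is false
  NOT entry fee paid: yes → false
  events in last 12 months > 2: 5 > 2 is true
  career wins ≤ 301: 380 ≤ 301 is false
  NOT holds a wildcard: no → true
  seeding points ≤ 697: 957 ≤ 697 is false
  represents host nation: no → false
  NOT currently suspended: no → true
  NOT holds a title: yes → false
  world rank = 9717: 765 == 9717 is false
  currently suspended: no → false
  federation ∈ {FIDE-A, JUN, REG}: JUN is in the set → true
  career wins ≥ 274: 380 ≥ 274 is true
Combine:
[1] true OR false OR false = true
[2] false OR true OR false = true
[3] true OR false = true
[4.3] NOT false = true
[4] false OR true OR true = true
[5.2] NOT false = true
[5] false OR true = true
[6.1] NOT true = false
[6] false OR true = true
[root] true AND true AND true AND true AND true AND true = true
Overall: true → qualifies

Qualifies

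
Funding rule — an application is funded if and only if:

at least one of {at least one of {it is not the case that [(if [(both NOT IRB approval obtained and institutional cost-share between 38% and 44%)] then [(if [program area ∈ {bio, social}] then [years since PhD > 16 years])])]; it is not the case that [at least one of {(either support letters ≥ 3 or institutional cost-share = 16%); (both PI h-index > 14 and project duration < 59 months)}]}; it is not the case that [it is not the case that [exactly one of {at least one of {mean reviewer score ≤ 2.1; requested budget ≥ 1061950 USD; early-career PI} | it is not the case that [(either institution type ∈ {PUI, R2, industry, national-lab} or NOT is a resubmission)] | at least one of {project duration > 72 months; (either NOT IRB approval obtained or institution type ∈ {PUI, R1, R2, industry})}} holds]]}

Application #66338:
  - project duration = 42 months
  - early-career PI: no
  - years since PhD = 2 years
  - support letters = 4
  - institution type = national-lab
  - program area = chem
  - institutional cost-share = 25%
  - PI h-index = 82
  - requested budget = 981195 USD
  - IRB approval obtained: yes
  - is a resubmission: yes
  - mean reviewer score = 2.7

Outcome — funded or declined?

Declined

Atomic conditions:
  NOT IRB approval obtained: yes → false
  institutional cost-share between 38% and 44%: 25 in [38, 44] is false
  program area ∈ {bio, social}: chem is not in the set → false
  years since PhD > 16 years: 2 > 16 is false
  support letters ≥ 3: 4 ≥ 3 is true
  institutional cost-share = 16%: 25 == 16 is false
  PI h-index > 14: 82 > 14 is true
  project duration < 59 months: 42 < 59 is true
  mean reviewer score ≤ 2.1: 2.7 ≤ 2.1 is false
  requested budget ≥ 1061950 USD: 981195 ≥ 1061950 is false
  early-career PI: no → false
  institution type ∈ {PUI, R2, industry, national-lab}: national-lab is in the set → true
  NOT is a resubmission: yes → false
  project duration > 72 months: 42 > 72 is false
  institution type ∈ {PUI, R1, R2, industry}: national-lab is not in the set → false
Combine:
[1.1.1.1] false AND false = false
[1.1.1.2] false → false (antecedent false ⇒ implication holds) = true
[1.1.1] false → true (antecedent false ⇒ implication holds) = true
[1.1] NOT true = false
[1.2.1.1] true OR false = true
[1.2.1.2] true AND true = true
[1.2.1] true OR true = true
[1.2] NOT true = false
[1] false OR false = false
[2.1.1.1] false OR false OR false = false
[2.1.1.2.1] true OR false = true
[2.1.1.2] NOT true = false
[2.1.1.3.2] false OR false = false
[2.1.1.3] false OR false = false
[2.1.1] exactly-one(false, false, false) = false
[2.1] NOT false = true
[2] NOT true = false
[root] false OR false = false
Overall: false → declined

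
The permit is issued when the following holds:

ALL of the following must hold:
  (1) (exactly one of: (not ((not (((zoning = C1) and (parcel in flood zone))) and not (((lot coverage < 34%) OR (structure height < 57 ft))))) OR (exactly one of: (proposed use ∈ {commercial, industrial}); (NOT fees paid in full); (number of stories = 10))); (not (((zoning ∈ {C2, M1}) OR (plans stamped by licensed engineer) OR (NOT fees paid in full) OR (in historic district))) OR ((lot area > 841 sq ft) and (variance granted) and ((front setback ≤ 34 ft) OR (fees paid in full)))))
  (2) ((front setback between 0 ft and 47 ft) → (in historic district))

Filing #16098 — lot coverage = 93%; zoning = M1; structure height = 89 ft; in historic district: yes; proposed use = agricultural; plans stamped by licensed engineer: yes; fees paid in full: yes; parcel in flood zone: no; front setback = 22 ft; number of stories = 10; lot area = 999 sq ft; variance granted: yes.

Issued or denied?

Denied

Atomic conditions:
  zoning = C1: M1 == C1 is false
  parcel in flood zone: no → false
  lot coverage < 34%: 93 < 34 is false
  structure height < 57 ft: 89 < 57 is false
  proposed use ∈ {commercial, industrial}: agricultural is not in the set → false
  NOT fees paid in full: yes → false
  number of stories = 10: 10 == 10 is true
  zoning ∈ {C2, M1}: M1 is in the set → true
  plans stamped by licensed engineer: yes → true
  in historic district: yes → true
  lot area > 841 sq ft: 999 > 841 is true
  variance granted: yes → true
  front setback ≤ 34 ft: 22 ≤ 34 is true
  fees paid in full: yes → true
  front setback between 0 ft and 47 ft: 22 in [0, 47] is true
Combine:
[1.1.1.1.1.1] false AND false = false
[1.1.1.1.1] NOT false = true
[1.1.1.1.2.1] false OR false = false
[1.1.1.1.2] NOT false = true
[1.1.1.1] true AND true = true
[1.1.1] NOT true = false
[1.1.2] exactly-one(false, false, true) = true
[1.1] false OR true = true
[1.2.1.1] true OR true OR false OR true = true
[1.2.1] NOT true = false
[1.2.2.3] true OR true = true
[1.2.2] true AND true AND true = true
[1.2] false OR true = true
[1] exactly-one(true, true) = false
[2] true → true = true
[root] false AND true = false
Overall: false → denied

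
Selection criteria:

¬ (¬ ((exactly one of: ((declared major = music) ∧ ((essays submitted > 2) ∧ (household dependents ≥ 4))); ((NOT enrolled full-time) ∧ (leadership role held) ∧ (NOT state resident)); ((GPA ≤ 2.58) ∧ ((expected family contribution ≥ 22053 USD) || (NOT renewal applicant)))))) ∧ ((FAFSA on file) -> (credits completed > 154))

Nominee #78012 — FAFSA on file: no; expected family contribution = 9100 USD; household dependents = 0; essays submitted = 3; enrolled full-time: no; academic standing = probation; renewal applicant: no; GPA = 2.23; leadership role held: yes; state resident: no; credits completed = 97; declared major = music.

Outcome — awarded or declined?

Declined

Atomic conditions:
  declared major = music: music == music is true
  essays submitted > 2: 3 > 2 is true
  household dependents ≥ 4: 0 ≥ 4 is false
  NOT enrolled full-time: no → true
  leadership role held: yes → true
  NOT state resident: no → true
  GPA ≤ 2.58: 2.23 ≤ 2.58 is true
  expected family contribution ≥ 22053 USD: 9100 ≥ 22053 is false
  NOT renewal applicant: no → true
  FAFSA on file: no → false
  credits completed > 154: 97 > 154 is false
Combine:
[1.1.1.1.2] true AND false = false
[1.1.1.1] true AND false = false
[1.1.1.2] true AND true AND true = true
[1.1.1.3.2] false OR true = true
[1.1.1.3] true AND true = true
[1.1.1] exactly-one(false, true, true) = false
[1.1] NOT false = true
[1] NOT true = false
[2] false → false (antecedent false ⇒ implication holds) = true
[root] false AND true = false
Overall: false → declined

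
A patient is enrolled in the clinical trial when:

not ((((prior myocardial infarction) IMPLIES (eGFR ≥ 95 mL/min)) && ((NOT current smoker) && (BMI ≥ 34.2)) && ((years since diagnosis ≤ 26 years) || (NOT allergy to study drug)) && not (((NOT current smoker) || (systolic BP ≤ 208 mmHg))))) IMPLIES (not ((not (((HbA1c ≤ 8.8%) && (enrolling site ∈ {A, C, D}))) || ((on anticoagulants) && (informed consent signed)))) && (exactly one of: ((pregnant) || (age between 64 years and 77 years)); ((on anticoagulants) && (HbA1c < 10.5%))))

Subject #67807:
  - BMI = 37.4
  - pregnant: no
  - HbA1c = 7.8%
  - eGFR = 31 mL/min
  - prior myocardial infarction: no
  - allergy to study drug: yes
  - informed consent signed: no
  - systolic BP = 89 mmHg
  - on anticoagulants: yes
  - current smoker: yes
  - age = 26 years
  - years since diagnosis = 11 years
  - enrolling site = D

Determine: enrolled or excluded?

Atomic conditions:
  prior myocardial infarction: no → false
  eGFR ≥ 95 mL/min: 31 ≥ 95 is false
  NOT current smoker: yes → false
  BMI ≥ 34.2: 37.4 ≥ 34.2 is true
  years since diagnosis ≤ 26 years: 11 ≤ 26 is true
  NOT allergy to study drug: yes → false
  systolic BP ≤ 208 mmHg: 89 ≤ 208 is true
  HbA1c ≤ 8.8%: 7.8 ≤ 8.8 is true
  enrolling site ∈ {A, C, D}: D is in the set → true
  on anticoagulants: yes → true
  informed consent signed: no → false
  pregnant: no → false
  age between 64 years and 77 years: 26 in [64, 77] is false
  HbA1c < 10.5%: 7.8 < 10.5 is true
Combine:
[1.1.1] false → false (antecedent false ⇒ implication holds) = true
[1.1.2] false AND true = false
[1.1.3] true OR false = true
[1.1.4.1] false OR true = true
[1.1.4] NOT true = false
[1.1] true AND false AND true AND false = false
[1] NOT false = true
[2.1.1.1.1] true AND true = true
[2.1.1.1] NOT true = false
[2.1.1.2] true AND false = false
[2.1.1] false OR false = false
[2.1] NOT false = true
[2.2.1] false OR false = false
[2.2.2] true AND true = true
[2.2] exactly-one(false, true) = true
[2] true AND true = true
[root] true → true = true
Overall: true → enrolled

Enrolled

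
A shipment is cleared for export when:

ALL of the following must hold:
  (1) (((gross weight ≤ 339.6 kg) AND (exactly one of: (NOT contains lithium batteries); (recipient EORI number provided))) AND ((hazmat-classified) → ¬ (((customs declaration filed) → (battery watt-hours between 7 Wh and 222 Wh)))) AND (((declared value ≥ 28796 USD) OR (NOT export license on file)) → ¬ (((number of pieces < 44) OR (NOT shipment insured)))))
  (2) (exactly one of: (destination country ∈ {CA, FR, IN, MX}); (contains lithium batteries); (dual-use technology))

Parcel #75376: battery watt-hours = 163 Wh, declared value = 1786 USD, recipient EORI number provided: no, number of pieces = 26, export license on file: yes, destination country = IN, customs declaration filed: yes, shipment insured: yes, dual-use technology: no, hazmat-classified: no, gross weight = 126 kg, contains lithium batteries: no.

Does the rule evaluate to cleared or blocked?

Atomic conditions:
  gross weight ≤ 339.6 kg: 126 ≤ 339.6 is true
  NOT contains lithium batteries: no → true
  recipient EORI number provided: no → false
  hazmat-classified: no → false
  customs declaration filed: yes → true
  battery watt-hours between 7 Wh and 222 Wh: 163 in [7, 222] is true
  declared value ≥ 28796 USD: 1786 ≥ 28796 is false
  NOT export license on file: yes → false
  number of pieces < 44: 26 < 44 is true
  NOT shipment insured: yes → false
  destination country ∈ {CA, FR, IN, MX}: IN is in the set → true
  contains lithium batteries: no → false
  dual-use technology: no → false
Combine:
[1.1.2] exactly-one(true, false) = true
[1.1] true AND true = true
[1.2.2.1] true → true = true
[1.2.2] NOT true = false
[1.2] false → false (antecedent false ⇒ implication holds) = true
[1.3.1] false OR false = false
[1.3.2.1] true OR false = true
[1.3.2] NOT true = false
[1.3] false → false (antecedent false ⇒ implication holds) = true
[1] true AND true AND true = true
[2] exactly-one(true, false, false) = true
[root] true AND true = true
Overall: true → cleared

Cleared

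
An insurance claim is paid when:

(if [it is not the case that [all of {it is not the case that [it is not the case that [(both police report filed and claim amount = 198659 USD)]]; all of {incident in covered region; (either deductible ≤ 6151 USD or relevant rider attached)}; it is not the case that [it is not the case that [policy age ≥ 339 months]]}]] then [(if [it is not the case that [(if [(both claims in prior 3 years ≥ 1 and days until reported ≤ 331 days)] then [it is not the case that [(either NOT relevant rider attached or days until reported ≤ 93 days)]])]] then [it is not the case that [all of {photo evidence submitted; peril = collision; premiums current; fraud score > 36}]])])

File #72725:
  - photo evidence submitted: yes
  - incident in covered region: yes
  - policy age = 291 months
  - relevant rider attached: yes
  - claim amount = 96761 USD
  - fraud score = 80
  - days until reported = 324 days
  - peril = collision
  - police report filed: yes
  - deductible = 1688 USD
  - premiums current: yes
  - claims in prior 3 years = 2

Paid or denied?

Atomic conditions:
  police report filed: yes → true
  claim amount = 198659 USD: 96761 == 198659 is false
  incident in covered region: yes → true
  deductible ≤ 6151 USD: 1688 ≤ 6151 is true
  relevant rider attached: yes → true
  policy age ≥ 339 months: 291 ≥ 339 is false
  claims in prior 3 years ≥ 1: 2 ≥ 1 is true
  days until reported ≤ 331 days: 324 ≤ 331 is true
  NOT relevant rider attached: yes → false
  days until reported ≤ 93 days: 324 ≤ 93 is false
  photo evidence submitted: yes → true
  peril = collision: collision == collision is true
  premiums current: yes → true
  fraud score > 36: 80 > 36 is true
Combine:
[1.1.1.1.1] true AND false = false
[1.1.1.1] NOT false = true
[1.1.1] NOT true = false
[1.1.2.2] true OR true = true
[1.1.2] true AND true = true
[1.1.3.1] NOT false = true
[1.1.3] NOT true = false
[1.1] false AND true AND false = false
[1] NOT false = true
[2.1.1.1] true AND true = true
[2.1.1.2.1] false OR false = false
[2.1.1.2] NOT false = true
[2.1.1] true → true = true
[2.1] NOT true = false
[2.2.1] true AND true AND true AND true = true
[2.2] NOT true = false
[2] false → false (antecedent false ⇒ implication holds) = true
[root] true → true = true
Overall: true → paid

Paid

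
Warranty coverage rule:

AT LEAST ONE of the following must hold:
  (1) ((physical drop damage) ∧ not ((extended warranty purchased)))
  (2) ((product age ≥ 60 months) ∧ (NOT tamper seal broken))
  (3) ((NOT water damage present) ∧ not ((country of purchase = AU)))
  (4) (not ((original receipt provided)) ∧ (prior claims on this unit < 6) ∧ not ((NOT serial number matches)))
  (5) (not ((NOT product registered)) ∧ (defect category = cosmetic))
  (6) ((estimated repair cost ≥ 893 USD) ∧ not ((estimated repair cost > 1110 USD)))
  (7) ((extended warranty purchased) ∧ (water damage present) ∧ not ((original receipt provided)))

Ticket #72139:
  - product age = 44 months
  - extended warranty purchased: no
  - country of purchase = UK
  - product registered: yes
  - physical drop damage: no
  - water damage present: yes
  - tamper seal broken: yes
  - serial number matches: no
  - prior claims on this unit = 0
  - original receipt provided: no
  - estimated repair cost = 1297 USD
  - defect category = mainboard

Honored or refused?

Atomic conditions:
  physical drop damage: no → false
  extended warranty purchased: no → false
  product age ≥ 60 months: 44 ≥ 60 is false
  NOT tamper seal broken: yes → false
  NOT water damage present: yes → false
  country of purchase = AU: UK == AU is false
  original receipt provided: no → false
  prior claims on this unit < 6: 0 < 6 is true
  NOT serial number matches: no → true
  NOT product registered: yes → false
  defect category = cosmetic: mainboard == cosmetic is false
  estimated repair cost ≥ 893 USD: 1297 ≥ 893 is true
  estimated repair cost > 1110 USD: 1297 > 1110 is true
  water damage present: yes → true
Combine:
[1.2] NOT false = true
[1] false AND true = false
[2] false AND false = false
[3.2] NOT false = true
[3] false AND true = false
[4.1] NOT false = true
[4.3] NOT true = false
[4] true AND true AND false = false
[5.1] NOT false = true
[5] true AND false = false
[6.2] NOT true = false
[6] true AND false = false
[7.3] NOT false = true
[7] false AND true AND true = false
[root] false OR false OR false OR false OR false OR false OR false = false
Overall: false → refused

Refused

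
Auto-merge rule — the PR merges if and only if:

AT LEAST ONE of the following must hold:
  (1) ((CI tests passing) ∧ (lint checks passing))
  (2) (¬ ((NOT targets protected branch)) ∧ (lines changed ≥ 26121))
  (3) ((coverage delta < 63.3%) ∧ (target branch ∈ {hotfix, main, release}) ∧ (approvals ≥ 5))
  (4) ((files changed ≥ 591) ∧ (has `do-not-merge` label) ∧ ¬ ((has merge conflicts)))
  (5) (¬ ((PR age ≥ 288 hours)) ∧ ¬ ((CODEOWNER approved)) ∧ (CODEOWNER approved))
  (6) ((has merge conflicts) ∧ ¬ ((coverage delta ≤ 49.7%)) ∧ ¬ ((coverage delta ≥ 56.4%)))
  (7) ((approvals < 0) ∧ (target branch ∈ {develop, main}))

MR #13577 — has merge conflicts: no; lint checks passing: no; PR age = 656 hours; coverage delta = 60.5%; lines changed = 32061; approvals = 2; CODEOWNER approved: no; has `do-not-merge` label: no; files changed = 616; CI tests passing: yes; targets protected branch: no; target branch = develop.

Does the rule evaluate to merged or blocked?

Atomic conditions:
  CI tests passing: yes → true
  lint checks passing: no → false
  NOT targets protected branch: no → true
  lines changed ≥ 26121: 32061 ≥ 26121 is true
  coverage delta < 63.3%: 60.5 < 63.3 is true
  target branch ∈ {hotfix, main, release}: develop is not in the set → false
  approvals ≥ 5: 2 ≥ 5 is false
  files changed ≥ 591: 616 ≥ 591 is true
  has `do-not-merge` label: no → false
  has merge conflicts: no → false
  PR age ≥ 288 hours: 656 ≥ 288 is true
  CODEOWNER approved: no → false
  coverage delta ≤ 49.7%: 60.5 ≤ 49.7 is false
  coverage delta ≥ 56.4%: 60.5 ≥ 56.4 is true
  approvals < 0: 2 < 0 is false
  target branch ∈ {develop, main}: develop is in the set → true
Combine:
[1] true AND false = false
[2.1] NOT true = false
[2] false AND true = false
[3] true AND false AND false = false
[4.3] NOT false = true
[4] true AND false AND true = false
[5.1] NOT true = false
[5.2] NOT false = true
[5] false AND true AND false = false
[6.2] NOT false = true
[6.3] NOT true = false
[6] false AND true AND false = false
[7] false AND true = false
[root] false OR false OR false OR false OR false OR false OR false = false
Overall: false → blocked

Blocked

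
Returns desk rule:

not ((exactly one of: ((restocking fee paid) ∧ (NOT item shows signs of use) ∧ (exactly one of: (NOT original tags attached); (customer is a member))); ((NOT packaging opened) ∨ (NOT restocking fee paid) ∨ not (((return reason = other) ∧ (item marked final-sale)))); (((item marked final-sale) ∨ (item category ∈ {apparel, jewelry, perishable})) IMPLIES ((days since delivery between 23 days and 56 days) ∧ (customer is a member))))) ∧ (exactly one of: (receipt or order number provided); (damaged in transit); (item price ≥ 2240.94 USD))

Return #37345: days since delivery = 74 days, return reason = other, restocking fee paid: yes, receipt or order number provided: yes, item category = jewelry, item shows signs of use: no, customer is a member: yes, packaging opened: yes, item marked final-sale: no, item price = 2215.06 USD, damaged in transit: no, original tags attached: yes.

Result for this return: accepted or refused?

Accepted

Atomic conditions:
  restocking fee paid: yes → true
  NOT item shows signs of use: no → true
  NOT original tags attached: yes → false
  customer is a member: yes → true
  NOT packaging opened: yes → false
  NOT restocking fee paid: yes → false
  return reason = other: other == other is true
  item marked final-sale: no → false
  item category ∈ {apparel, jewelry, perishable}: jewelry is in the set → true
  days since delivery between 23 days and 56 days: 74 in [23, 56] is false
  receipt or order number provided: yes → true
  damaged in transit: no → false
  item price ≥ 2240.94 USD: 2215.06 ≥ 2240.94 is false
Combine:
[1.1.1.3] exactly-one(false, true) = true
[1.1.1] true AND true AND true = true
[1.1.2.3.1] true AND false = false
[1.1.2.3] NOT false = true
[1.1.2] false OR false OR true = true
[1.1.3.1] false OR true = true
[1.1.3.2] false AND true = false
[1.1.3] true → false = false
[1.1] exactly-one(true, true, false) = false
[1] NOT false = true
[2] exactly-one(true, false, false) = true
[root] true AND true = true
Overall: true → accepted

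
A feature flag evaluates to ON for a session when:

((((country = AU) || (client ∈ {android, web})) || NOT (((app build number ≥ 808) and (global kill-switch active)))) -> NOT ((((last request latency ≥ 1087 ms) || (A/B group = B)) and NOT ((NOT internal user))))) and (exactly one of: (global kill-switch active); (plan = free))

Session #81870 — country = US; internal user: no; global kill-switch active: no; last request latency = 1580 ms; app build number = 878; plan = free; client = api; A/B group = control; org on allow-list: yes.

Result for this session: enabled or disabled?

Atomic conditions:
  country = AU: US == AU is false
  client ∈ {android, web}: api is not in the set → false
  app build number ≥ 808: 878 ≥ 808 is true
  global kill-switch active: no → false
  last request latency ≥ 1087 ms: 1580 ≥ 1087 is true
  A/B group = B: control == B is false
  NOT internal user: no → true
  plan = free: free == free is true
Combine:
[1.1.1] false OR false = false
[1.1.2.1] true AND false = false
[1.1.2] NOT false = true
[1.1] false OR true = true
[1.2.1.1] true OR false = true
[1.2.1.2] NOT true = false
[1.2.1] true AND false = false
[1.2] NOT false = true
[1] true → true = true
[2] exactly-one(false, true) = true
[root] true AND true = true
Overall: true → enabled

Enabled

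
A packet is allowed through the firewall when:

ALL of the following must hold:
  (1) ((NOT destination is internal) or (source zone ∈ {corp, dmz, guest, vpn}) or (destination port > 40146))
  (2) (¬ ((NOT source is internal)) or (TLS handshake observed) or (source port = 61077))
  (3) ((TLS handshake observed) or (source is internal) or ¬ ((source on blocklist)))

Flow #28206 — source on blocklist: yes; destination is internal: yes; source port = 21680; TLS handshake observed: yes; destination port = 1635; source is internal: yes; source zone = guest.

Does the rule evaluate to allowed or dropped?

Atomic conditions:
  NOT destination is internal: yes → false
  source zone ∈ {corp, dmz, guest, vpn}: guest is in the set → true
  destination port > 40146: 1635 > 40146 is false
  NOT source is internal: yes → false
  TLS handshake observed: yes → true
  source port = 61077: 21680 == 61077 is false
  source is internal: yes → true
  source on blocklist: yes → true
Combine:
[1] false OR true OR false = true
[2.1] NOT false = true
[2] true OR true OR false = true
[3.3] NOT true = false
[3] true OR true OR false = true
[root] true AND true AND true = true
Overall: true → allowed

Allowed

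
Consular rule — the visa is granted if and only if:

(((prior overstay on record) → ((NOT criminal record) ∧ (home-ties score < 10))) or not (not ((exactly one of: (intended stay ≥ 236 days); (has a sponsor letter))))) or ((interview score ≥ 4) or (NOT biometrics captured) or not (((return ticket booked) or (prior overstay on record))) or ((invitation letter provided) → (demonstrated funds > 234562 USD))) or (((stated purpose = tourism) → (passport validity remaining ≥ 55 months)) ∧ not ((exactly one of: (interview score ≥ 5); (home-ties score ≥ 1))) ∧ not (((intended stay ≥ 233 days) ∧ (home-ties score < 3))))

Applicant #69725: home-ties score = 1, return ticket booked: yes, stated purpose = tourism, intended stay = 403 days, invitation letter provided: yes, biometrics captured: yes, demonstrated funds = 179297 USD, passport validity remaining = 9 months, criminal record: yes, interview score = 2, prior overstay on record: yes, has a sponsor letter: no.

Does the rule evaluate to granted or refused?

Atomic conditions:
  prior overstay on record: yes → true
  NOT criminal record: yes → false
  home-ties score < 10: 1 < 10 is true
  intended stay ≥ 236 days: 403 ≥ 236 is true
  has a sponsor letter: no → false
  interview score ≥ 4: 2 ≥ 4 is false
  NOT biometrics captured: yes → false
  return ticket booked: yes → true
  invitation letter provided: yes → true
  demonstrated funds > 234562 USD: 179297 > 234562 is false
  stated purpose = tourism: tourism == tourism is true
  passport validity remaining ≥ 55 months: 9 ≥ 55 is false
  interview score ≥ 5: 2 ≥ 5 is false
  home-ties score ≥ 1: 1 ≥ 1 is true
  intended stay ≥ 233 days: 403 ≥ 233 is true
  home-ties score < 3: 1 < 3 is true
Combine:
[1.1.2] false AND true = false
[1.1] true → false = false
[1.2.1.1] exactly-one(true, false) = true
[1.2.1] NOT true = false
[1.2] NOT false = true
[1] false OR true = true
[2.3.1] true OR true = true
[2.3] NOT true = false
[2.4] true → false = false
[2] false OR false OR false OR false = false
[3.1] true → false = false
[3.2.1] exactly-one(false, true) = true
[3.2] NOT true = false
[3.3.1] true AND true = true
[3.3] NOT true = false
[3] false AND false AND false = false
[root] true OR false OR false = true
Overall: true → granted

Granted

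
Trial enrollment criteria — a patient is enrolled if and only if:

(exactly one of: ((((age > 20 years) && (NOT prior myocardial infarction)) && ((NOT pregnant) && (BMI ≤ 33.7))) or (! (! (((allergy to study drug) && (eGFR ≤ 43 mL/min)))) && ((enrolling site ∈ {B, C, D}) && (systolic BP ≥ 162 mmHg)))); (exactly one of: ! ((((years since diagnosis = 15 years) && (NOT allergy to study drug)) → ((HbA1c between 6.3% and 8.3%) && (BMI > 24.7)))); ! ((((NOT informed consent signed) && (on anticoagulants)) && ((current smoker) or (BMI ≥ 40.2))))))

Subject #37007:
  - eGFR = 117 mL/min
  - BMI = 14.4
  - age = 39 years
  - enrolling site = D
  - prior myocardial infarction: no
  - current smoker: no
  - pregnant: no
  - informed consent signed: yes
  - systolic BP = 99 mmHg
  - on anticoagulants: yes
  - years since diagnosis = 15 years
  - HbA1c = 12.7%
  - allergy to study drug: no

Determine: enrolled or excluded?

Atomic conditions:
  age > 20 years: 39 > 20 is true
  NOT prior myocardial infarction: no → true
  NOT pregnant: no → true
  BMI ≤ 33.7: 14.4 ≤ 33.7 is true
  allergy to study drug: no → false
  eGFR ≤ 43 mL/min: 117 ≤ 43 is false
  enrolling site ∈ {B, C, D}: D is in the set → true
  systolic BP ≥ 162 mmHg: 99 ≥ 162 is false
  years since diagnosis = 15 years: 15 == 15 is true
  NOT allergy to study drug: no → true
  HbA1c between 6.3% and 8.3%: 12.7 in [6.3, 8.3] is false
  BMI > 24.7: 14.4 > 24.7 is false
  NOT informed consent signed: yes → false
  on anticoagulants: yes → true
  current smoker: no → false
  BMI ≥ 40.2: 14.4 ≥ 40.2 is false
Combine:
[1.1.1] true AND true = true
[1.1.2] true AND true = true
[1.1] true AND true = true
[1.2.1.1.1] false AND false = false
[1.2.1.1] NOT false = true
[1.2.1] NOT true = false
[1.2.2] true AND false = false
[1.2] false AND false = false
[1] true OR false = true
[2.1.1.1] true AND true = true
[2.1.1.2] false AND false = false
[2.1.1] true → false = false
[2.1] NOT false = true
[2.2.1.1] false AND true = false
[2.2.1.2] false OR false = false
[2.2.1] false AND false = false
[2.2] NOT false = true
[2] exactly-one(true, true) = false
[root] exactly-one(true, false) = true
Overall: true → enrolled

Enrolled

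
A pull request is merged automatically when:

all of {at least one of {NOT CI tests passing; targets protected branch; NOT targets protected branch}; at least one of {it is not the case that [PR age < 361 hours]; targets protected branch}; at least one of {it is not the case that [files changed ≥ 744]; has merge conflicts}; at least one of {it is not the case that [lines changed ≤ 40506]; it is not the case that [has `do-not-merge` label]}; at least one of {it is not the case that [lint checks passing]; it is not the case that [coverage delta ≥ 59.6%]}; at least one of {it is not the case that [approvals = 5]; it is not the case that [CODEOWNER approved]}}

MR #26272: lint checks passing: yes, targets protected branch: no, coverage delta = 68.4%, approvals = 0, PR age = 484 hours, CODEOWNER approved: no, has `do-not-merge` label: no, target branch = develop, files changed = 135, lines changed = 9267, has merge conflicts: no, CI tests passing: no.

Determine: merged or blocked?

Blocked

Atomic conditions:
  NOT CI tests passing: no → true
  targets protected branch: no → false
  NOT targets protected branch: no → true
  PR age < 361 hours: 484 < 361 is false
  files changed ≥ 744: 135 ≥ 744 is false
  has merge conflicts: no → false
  lines changed ≤ 40506: 9267 ≤ 40506 is true
  has `do-not-merge` label: no → false
  lint checks passing: yes → true
  coverage delta ≥ 59.6%: 68.4 ≥ 59.6 is true
  approvals = 5: 0 == 5 is false
  CODEOWNER approved: no → false
Combine:
[1] true OR false OR true = true
[2.1] NOT false = true
[2] true OR false = true
[3.1] NOT false = true
[3] true OR false = true
[4.1] NOT true = false
[4.2] NOT false = true
[4] false OR true = true
[5.1] NOT true = false
[5.2] NOT true = false
[5] false OR false = false
[6.1] NOT false = true
[6.2] NOT false = true
[6] true OR true = true
[root] true AND true AND true AND true AND false AND true = false
Overall: false → blocked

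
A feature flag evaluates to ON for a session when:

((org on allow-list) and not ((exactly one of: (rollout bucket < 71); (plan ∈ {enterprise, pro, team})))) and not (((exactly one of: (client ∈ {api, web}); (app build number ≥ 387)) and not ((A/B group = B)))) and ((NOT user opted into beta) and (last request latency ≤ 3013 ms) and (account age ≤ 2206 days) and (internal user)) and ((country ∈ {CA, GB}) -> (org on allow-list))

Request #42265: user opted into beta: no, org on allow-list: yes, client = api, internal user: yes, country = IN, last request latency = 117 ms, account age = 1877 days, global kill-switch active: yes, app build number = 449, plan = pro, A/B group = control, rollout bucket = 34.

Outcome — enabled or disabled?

Atomic conditions:
  org on allow-list: yes → true
  rollout bucket < 71: 34 < 71 is true
  plan ∈ {enterprise, pro, team}: pro is in the set → true
  client ∈ {api, web}: api is in the set → true
  app build number ≥ 387: 449 ≥ 387 is true
  A/B group = B: control == B is false
  NOT user opted into beta: no → true
  last request latency ≤ 3013 ms: 117 ≤ 3013 is true
  account age ≤ 2206 days: 1877 ≤ 2206 is true
  internal user: yes → true
  country ∈ {CA, GB}: IN is not in the set → false
Combine:
[1.2.1] exactly-one(true, true) = false
[1.2] NOT false = true
[1] true AND true = true
[2.1.1] exactly-one(true, true) = false
[2.1.2] NOT false = true
[2.1] false AND true = false
[2] NOT false = true
[3] true AND true AND true AND true = true
[4] false → true (antecedent false ⇒ implication holds) = true
[root] true AND true AND true AND true = true
Overall: true → enabled

Enabled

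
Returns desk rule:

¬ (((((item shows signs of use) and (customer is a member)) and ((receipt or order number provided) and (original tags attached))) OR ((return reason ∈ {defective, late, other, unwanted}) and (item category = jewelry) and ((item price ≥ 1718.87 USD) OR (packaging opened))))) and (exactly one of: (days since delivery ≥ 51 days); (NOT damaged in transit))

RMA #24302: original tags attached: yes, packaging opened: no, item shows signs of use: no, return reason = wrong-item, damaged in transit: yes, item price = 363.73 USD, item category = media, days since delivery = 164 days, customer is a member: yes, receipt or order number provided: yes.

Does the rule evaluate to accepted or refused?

Accepted

Atomic conditions:
  item shows signs of use: no → false
  customer is a member: yes → true
  receipt or order number provided: yes → true
  original tags attached: yes → true
  return reason ∈ {defective, late, other, unwanted}: wrong-item is not in the set → false
  item category = jewelry: media == jewelry is false
  item price ≥ 1718.87 USD: 363.73 ≥ 1718.87 is false
  packaging opened: no → false
  days since delivery ≥ 51 days: 164 ≥ 51 is true
  NOT damaged in transit: yes → false
Combine:
[1.1.1.1] false AND true = false
[1.1.1.2] true AND true = true
[1.1.1] false AND true = false
[1.1.2.3] false OR false = false
[1.1.2] false AND false AND false = false
[1.1] false OR false = false
[1] NOT false = true
[2] exactly-one(true, false) = true
[root] true AND true = true
Overall: true → accepted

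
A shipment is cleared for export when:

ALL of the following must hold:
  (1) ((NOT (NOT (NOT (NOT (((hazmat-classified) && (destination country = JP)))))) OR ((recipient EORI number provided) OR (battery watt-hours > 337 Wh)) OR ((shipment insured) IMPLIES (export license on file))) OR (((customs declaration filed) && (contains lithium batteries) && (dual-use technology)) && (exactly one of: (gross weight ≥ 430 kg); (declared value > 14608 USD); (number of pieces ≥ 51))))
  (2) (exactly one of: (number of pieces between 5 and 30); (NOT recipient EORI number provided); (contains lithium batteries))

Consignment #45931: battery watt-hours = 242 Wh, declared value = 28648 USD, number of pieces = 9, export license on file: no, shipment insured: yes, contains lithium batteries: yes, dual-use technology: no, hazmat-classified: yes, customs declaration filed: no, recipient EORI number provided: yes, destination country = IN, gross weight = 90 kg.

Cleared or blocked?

Blocked

Atomic conditions:
  hazmat-classified: yes → true
  destination country = JP: IN == JP is false
  recipient EORI number provided: yes → true
  battery watt-hours > 337 Wh: 242 > 337 is false
  shipment insured: yes → true
  export license on file: no → false
  customs declaration filed: no → false
  contains lithium batteries: yes → true
  dual-use technology: no → false
  gross weight ≥ 430 kg: 90 ≥ 430 is false
  declared value > 14608 USD: 28648 > 14608 is true
  number of pieces ≥ 51: 9 ≥ 51 is false
  number of pieces between 5 and 30: 9 in [5, 30] is true
  NOT recipient EORI number provided: yes → false
Combine:
[1.1.1.1.1.1.1] true AND false = false
[1.1.1.1.1.1] NOT false = true
[1.1.1.1.1] NOT true = false
[1.1.1.1] NOT false = true
[1.1.1] NOT true = false
[1.1.2] true OR false = true
[1.1.3] true → false = false
[1.1] false OR true OR false = true
[1.2.1] false AND true AND false = false
[1.2.2] exactly-one(false, true, false) = true
[1.2] false AND true = false
[1] true OR false = true
[2] exactly-one(true, false, true) = false
[root] true AND false = false
Overall: false → blocked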